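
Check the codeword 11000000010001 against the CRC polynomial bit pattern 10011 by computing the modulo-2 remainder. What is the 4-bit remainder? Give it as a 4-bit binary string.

0000

Modulo-2 division of 11000000010001 by 10011:
  pos 0: 11000 XOR 10011 = 01011
  pos 1: 10110 XOR 10011 = 00101
  pos 3: 10100 XOR 10011 = 00111
  pos 5: 11101 XOR 10011 = 01110
  pos 6: 11100 XOR 10011 = 01111
  pos 7: 11110 XOR 10011 = 01101
  pos 8: 11010 XOR 10011 = 01001
  pos 9: 10011 XOR 10011 = 00000
Remainder = 0000 (zero — the frame passes the CRC check).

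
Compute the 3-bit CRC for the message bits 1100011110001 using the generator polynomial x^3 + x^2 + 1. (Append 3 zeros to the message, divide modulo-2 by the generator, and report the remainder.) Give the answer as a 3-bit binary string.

Append 3 zeros: 1100011110001000. Divide by 1101 (XOR where the leading bit is 1):
  pos 0: 1100 XOR 1101 = 0001
  pos 3: 1011 XOR 1101 = 0110
  pos 4: 1101 XOR 1101 = 0000
  pos 8: 1000 XOR 1101 = 0101
  pos 9: 1011 XOR 1101 = 0110
  pos 10: 1100 XOR 1101 = 0001
Remainder (last 3 bits) = 100. This is the CRC / FCS.

100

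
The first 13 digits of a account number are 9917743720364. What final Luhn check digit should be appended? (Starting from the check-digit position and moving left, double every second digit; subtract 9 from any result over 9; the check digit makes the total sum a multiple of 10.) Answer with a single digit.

7

Partial digits right→left: 4 6 3 0 2 7 3 4 7 7 1 9 9
Double every second digit counting from the check-digit position (so the 1st, 3rd, 5th, ... of the partial from the right).
  doubled (with −9 where >9): 8 6 4 6 5 2 9 → sum 40
  kept as-is: 6 0 7 4 7 9 → sum 33
Total = 40 + 33 = 73.
Check digit = (10 − (73 mod 10)) mod 10 = 7.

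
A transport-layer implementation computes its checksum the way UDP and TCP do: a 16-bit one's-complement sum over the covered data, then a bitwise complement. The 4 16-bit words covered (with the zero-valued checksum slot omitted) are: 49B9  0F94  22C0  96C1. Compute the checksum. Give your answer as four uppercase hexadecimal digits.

ED30

One's-complement addition (fold any carry out of bit 15 back into bit 0):
  0x49B9 + 0x0F94 = 0x0594D
  0x594D + 0x22C0 = 0x07C0D
  0x7C0D + 0x96C1 = 0x112CE → wrap carry → 0x12CF
One's-complement sum = 0x12CF.
Checksum = ~0x12CF & 0xFFFF = 0xED30.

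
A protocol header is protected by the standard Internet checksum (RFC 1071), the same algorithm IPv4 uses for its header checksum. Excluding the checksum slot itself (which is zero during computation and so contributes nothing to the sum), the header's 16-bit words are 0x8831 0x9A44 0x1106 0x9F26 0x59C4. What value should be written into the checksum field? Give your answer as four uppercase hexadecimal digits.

One's-complement addition (fold any carry out of bit 15 back into bit 0):
  0x8831 + 0x9A44 = 0x12275 → wrap carry → 0x2276
  0x2276 + 0x1106 = 0x0337C
  0x337C + 0x9F26 = 0x0D2A2
  0xD2A2 + 0x59C4 = 0x12C66 → wrap carry → 0x2C67
One's-complement sum = 0x2C67.
Checksum = ~0x2C67 & 0xFFFF = 0xD398.

D398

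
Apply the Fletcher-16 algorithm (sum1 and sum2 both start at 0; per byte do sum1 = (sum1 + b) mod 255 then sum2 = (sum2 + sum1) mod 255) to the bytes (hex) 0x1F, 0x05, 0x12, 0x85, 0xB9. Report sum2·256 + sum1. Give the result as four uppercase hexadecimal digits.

Running sums (mod 255):
  after byte 0 (0x1F): sum1=31, sum2=31
  after byte 1 (0x05): sum1=36, sum2=67
  after byte 2 (0x12): sum1=54, sum2=121
  after byte 3 (0x85): sum1=187, sum2=53
  after byte 4 (0xB9): sum1=117, sum2=170
Checksum = sum2·256 + sum1 = 170·256 + 117 = 43637 = 0xAA75.

AA75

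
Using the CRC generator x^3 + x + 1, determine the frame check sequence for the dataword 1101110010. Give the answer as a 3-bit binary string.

000

Append 3 zeros: 1101110010000. Divide by 1011 (XOR where the leading bit is 1):
  pos 0: 1101 XOR 1011 = 0110
  pos 1: 1101 XOR 1011 = 0110
  pos 2: 1101 XOR 1011 = 0110
  pos 3: 1100 XOR 1011 = 0111
  pos 4: 1110 XOR 1011 = 0101
  pos 5: 1011 XOR 1011 = 0000
Remainder (last 3 bits) = 000. This is the CRC / FCS.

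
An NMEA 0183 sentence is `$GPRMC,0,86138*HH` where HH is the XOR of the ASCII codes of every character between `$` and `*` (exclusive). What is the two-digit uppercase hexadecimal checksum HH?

4F

XOR the ASCII codes of the payload characters:
  'G' = 0x47 → acc = 0x47
  'P' = 0x50 → acc = 0x17
  'R' = 0x52 → acc = 0x45
  'M' = 0x4D → acc = 0x08
  'C' = 0x43 → acc = 0x4B
  ',' = 0x2C → acc = 0x67
  '0' = 0x30 → acc = 0x57
  ',' = 0x2C → acc = 0x7B
  '8' = 0x38 → acc = 0x43
  '6' = 0x36 → acc = 0x75
  '1' = 0x31 → acc = 0x44
  '3' = 0x33 → acc = 0x77
  '8' = 0x38 → acc = 0x4F
Checksum = 0x4F.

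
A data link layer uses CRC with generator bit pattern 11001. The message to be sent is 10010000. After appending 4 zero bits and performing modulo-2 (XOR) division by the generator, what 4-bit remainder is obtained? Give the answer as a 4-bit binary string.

0011

Append 4 zeros: 100100000000. Divide by 11001 (XOR where the leading bit is 1):
  pos 0: 10010 XOR 11001 = 01011
  pos 1: 10110 XOR 11001 = 01111
  pos 2: 11110 XOR 11001 = 00111
  pos 4: 11100 XOR 11001 = 00101
  pos 6: 10100 XOR 11001 = 01101
  pos 7: 11010 XOR 11001 = 00011
Remainder (last 4 bits) = 0011. This is the CRC / FCS.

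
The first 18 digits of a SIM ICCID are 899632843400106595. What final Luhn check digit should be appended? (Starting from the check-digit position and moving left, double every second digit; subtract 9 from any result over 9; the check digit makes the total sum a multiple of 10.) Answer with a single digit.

Partial digits right→left: 5 9 5 6 0 1 0 0 4 3 4 8 2 3 6 9 9 8
Double every second digit counting from the check-digit position (so the 1st, 3rd, 5th, ... of the partial from the right).
  doubled (with −9 where >9): 1 1 0 0 8 8 4 3 9 → sum 34
  kept as-is: 9 6 1 0 3 8 3 9 8 → sum 47
Total = 34 + 47 = 81.
Check digit = (10 − (81 mod 10)) mod 10 = 9.

9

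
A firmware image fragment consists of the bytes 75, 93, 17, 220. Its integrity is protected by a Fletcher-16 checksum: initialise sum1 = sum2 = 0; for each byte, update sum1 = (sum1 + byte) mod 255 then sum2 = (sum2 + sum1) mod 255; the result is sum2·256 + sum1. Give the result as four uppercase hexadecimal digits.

4496

Running sums (mod 255):
  after byte 0 (75): sum1=75, sum2=75
  after byte 1 (93): sum1=168, sum2=243
  after byte 2 (17): sum1=185, sum2=173
  after byte 3 (220): sum1=150, sum2=68
Checksum = sum2·256 + sum1 = 68·256 + 150 = 17558 = 0x4496.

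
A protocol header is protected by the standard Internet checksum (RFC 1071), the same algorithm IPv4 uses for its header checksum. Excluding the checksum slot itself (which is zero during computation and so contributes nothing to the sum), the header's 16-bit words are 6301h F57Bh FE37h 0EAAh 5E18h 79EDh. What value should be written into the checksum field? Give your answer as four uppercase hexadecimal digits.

One's-complement addition (fold any carry out of bit 15 back into bit 0):
  0x6301 + 0xF57B = 0x1587C → wrap carry → 0x587D
  0x587D + 0xFE37 = 0x156B4 → wrap carry → 0x56B5
  0x56B5 + 0x0EAA = 0x0655F
  0x655F + 0x5E18 = 0x0C377
  0xC377 + 0x79ED = 0x13D64 → wrap carry → 0x3D65
One's-complement sum = 0x3D65.
Checksum = ~0x3D65 & 0xFFFF = 0xC29A.

C29A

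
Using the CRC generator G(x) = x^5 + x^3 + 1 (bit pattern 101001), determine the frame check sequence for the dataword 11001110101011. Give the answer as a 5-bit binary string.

11011

Append 5 zeros: 1100111010101100000. Divide by 101001 (XOR where the leading bit is 1):
  pos 0: 110011 XOR 101001 = 011010
  pos 1: 110101 XOR 101001 = 011100
  pos 2: 111000 XOR 101001 = 010001
  pos 3: 100011 XOR 101001 = 001010
  pos 5: 101001 XOR 101001 = 000000
  pos 12: 110000 XOR 101001 = 011001
  pos 13: 110010 XOR 101001 = 011011
Remainder (last 5 bits) = 11011. This is the CRC / FCS.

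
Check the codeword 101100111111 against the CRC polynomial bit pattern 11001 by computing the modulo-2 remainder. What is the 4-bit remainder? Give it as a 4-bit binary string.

Modulo-2 division of 101100111111 by 11001:
  pos 0: 10110 XOR 11001 = 01111
  pos 1: 11110 XOR 11001 = 00111
  pos 3: 11111 XOR 11001 = 00110
  pos 5: 11011 XOR 11001 = 00010
Remainder = 1011 (nonzero — an error is detected).

1011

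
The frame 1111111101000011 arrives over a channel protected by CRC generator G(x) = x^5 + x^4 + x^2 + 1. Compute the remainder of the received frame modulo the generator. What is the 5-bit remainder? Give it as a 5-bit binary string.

Modulo-2 division of 1111111101000011 by 110101:
  pos 0: 111111 XOR 110101 = 001010
  pos 2: 101011 XOR 110101 = 011110
  pos 3: 111100 XOR 110101 = 001001
  pos 5: 100110 XOR 110101 = 010011
  pos 6: 100110 XOR 110101 = 010011
  pos 7: 100110 XOR 110101 = 010011
  pos 8: 100110 XOR 110101 = 010011
  pos 9: 100111 XOR 110101 = 010010
  pos 10: 100101 XOR 110101 = 010000
Remainder = 10000 (nonzero — an error is detected).

10000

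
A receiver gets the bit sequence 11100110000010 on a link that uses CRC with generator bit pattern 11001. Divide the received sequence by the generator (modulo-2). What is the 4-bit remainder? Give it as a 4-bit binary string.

0011

Modulo-2 division of 11100110000010 by 11001:
  pos 0: 11100 XOR 11001 = 00101
  pos 2: 10111 XOR 11001 = 01110
  pos 3: 11100 XOR 11001 = 00101
  pos 5: 10100 XOR 11001 = 01101
  pos 6: 11010 XOR 11001 = 00011
  pos 9: 11010 XOR 11001 = 00011
Remainder = 0011 (nonzero — an error is detected).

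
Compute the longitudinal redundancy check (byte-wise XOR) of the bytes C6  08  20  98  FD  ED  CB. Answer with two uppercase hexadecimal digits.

XOR the bytes together:
  start with 0xC6
  0xC6 ⊕ 0x08 = 0xCE
  0xCE ⊕ 0x20 = 0xEE
  0xEE ⊕ 0x98 = 0x76
  0x76 ⊕ 0xFD = 0x8B
  0x8B ⊕ 0xED = 0x66
  0x66 ⊕ 0xCB = 0xAD

AD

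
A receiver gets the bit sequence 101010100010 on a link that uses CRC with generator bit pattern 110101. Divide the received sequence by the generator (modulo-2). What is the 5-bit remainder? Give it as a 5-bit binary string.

01011

Modulo-2 division of 101010100010 by 110101:
  pos 0: 101010 XOR 110101 = 011111
  pos 1: 111111 XOR 110101 = 001010
  pos 3: 101000 XOR 110101 = 011101
  pos 4: 111010 XOR 110101 = 001111
  pos 6: 111110 XOR 110101 = 001011
Remainder = 01011 (nonzero — an error is detected).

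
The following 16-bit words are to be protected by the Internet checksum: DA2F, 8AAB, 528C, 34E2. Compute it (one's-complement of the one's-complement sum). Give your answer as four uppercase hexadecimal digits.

One's-complement addition (fold any carry out of bit 15 back into bit 0):
  0xDA2F + 0x8AAB = 0x164DA → wrap carry → 0x64DB
  0x64DB + 0x528C = 0x0B767
  0xB767 + 0x34E2 = 0x0EC49
One's-complement sum = 0xEC49.
Checksum = ~0xEC49 & 0xFFFF = 0x13B6.

13B6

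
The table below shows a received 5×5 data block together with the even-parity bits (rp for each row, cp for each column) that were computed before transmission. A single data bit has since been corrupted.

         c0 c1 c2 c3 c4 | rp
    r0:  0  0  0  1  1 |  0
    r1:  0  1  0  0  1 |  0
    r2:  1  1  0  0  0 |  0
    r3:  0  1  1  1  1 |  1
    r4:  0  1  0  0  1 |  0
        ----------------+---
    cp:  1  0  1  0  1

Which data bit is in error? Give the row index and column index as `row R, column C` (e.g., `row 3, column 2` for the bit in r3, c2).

row 3, column 4

Recompute each row's even parity and compare to rp:
  r0: data parity 0, sent rp 0 → ok
  r1: data parity 0, sent rp 0 → ok
  r2: data parity 0, sent rp 0 → ok
  r3: data parity 0, sent rp 1 → mismatch
  r4: data parity 0, sent rp 0 → ok
Recompute each column's even parity and compare to cp:
  c0: data parity 1, sent cp 1 → ok
  c1: data parity 0, sent cp 0 → ok
  c2: data parity 1, sent cp 1 → ok
  c3: data parity 0, sent cp 0 → ok
  c4: data parity 0, sent cp 1 → mismatch
Exactly one row (r3) and one column (c4) fail → the flipped bit is at their intersection.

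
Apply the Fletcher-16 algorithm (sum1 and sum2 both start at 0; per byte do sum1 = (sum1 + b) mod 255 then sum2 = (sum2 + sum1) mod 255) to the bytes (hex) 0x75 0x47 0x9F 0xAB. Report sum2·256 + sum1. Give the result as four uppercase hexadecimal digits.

Running sums (mod 255):
  after byte 0 (0x75): sum1=117, sum2=117
  after byte 1 (0x47): sum1=188, sum2=50
  after byte 2 (0x9F): sum1=92, sum2=142
  after byte 3 (0xAB): sum1=8, sum2=150
Checksum = sum2·256 + sum1 = 150·256 + 8 = 38408 = 0x9608.

9608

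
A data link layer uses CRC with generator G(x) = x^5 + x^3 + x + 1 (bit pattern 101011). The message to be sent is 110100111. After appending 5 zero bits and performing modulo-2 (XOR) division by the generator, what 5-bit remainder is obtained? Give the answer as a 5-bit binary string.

01100

Append 5 zeros: 11010011100000. Divide by 101011 (XOR where the leading bit is 1):
  pos 0: 110100 XOR 101011 = 011111
  pos 1: 111111 XOR 101011 = 010100
  pos 2: 101001 XOR 101011 = 000010
  pos 6: 101000 XOR 101011 = 000011
Remainder (last 5 bits) = 01100. This is the CRC / FCS.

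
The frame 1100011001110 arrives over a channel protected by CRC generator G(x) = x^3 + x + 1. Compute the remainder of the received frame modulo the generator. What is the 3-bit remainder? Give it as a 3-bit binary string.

Modulo-2 division of 1100011001110 by 1011:
  pos 0: 1100 XOR 1011 = 0111
  pos 1: 1110 XOR 1011 = 0101
  pos 2: 1011 XOR 1011 = 0000
  pos 6: 1001 XOR 1011 = 0010
  pos 8: 1011 XOR 1011 = 0000
Remainder = 000 (zero — the frame passes the CRC check).

000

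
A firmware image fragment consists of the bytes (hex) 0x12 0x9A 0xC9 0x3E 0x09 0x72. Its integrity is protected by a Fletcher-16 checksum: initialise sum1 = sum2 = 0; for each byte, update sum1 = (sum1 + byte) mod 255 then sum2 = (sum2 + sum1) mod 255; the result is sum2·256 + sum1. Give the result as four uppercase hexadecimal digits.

D730

Running sums (mod 255):
  after byte 0 (0x12): sum1=18, sum2=18
  after byte 1 (0x9A): sum1=172, sum2=190
  after byte 2 (0xC9): sum1=118, sum2=53
  after byte 3 (0x3E): sum1=180, sum2=233
  after byte 4 (0x09): sum1=189, sum2=167
  after byte 5 (0x72): sum1=48, sum2=215
Checksum = sum2·256 + sum1 = 215·256 + 48 = 55088 = 0xD730.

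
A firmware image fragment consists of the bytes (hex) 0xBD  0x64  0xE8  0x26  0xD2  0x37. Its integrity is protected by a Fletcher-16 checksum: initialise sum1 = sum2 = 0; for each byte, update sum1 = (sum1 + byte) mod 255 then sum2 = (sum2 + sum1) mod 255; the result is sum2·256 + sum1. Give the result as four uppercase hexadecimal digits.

5B3B

Running sums (mod 255):
  after byte 0 (0xBD): sum1=189, sum2=189
  after byte 1 (0x64): sum1=34, sum2=223
  after byte 2 (0xE8): sum1=11, sum2=234
  after byte 3 (0x26): sum1=49, sum2=28
  after byte 4 (0xD2): sum1=4, sum2=32
  after byte 5 (0x37): sum1=59, sum2=91
Checksum = sum2·256 + sum1 = 91·256 + 59 = 23355 = 0x5B3B.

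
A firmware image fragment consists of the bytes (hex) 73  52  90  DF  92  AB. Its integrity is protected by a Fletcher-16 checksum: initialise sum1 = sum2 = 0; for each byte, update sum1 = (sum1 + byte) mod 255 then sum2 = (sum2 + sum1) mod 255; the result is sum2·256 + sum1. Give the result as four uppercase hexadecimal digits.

Running sums (mod 255):
  after byte 0 (73): sum1=115, sum2=115
  after byte 1 (52): sum1=197, sum2=57
  after byte 2 (90): sum1=86, sum2=143
  after byte 3 (DF): sum1=54, sum2=197
  after byte 4 (92): sum1=200, sum2=142
  after byte 5 (AB): sum1=116, sum2=3
Checksum = sum2·256 + sum1 = 3·256 + 116 = 884 = 0x0374.

0374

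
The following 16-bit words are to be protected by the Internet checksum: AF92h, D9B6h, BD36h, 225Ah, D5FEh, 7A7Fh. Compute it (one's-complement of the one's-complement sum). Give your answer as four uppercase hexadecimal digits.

46A7

One's-complement addition (fold any carry out of bit 15 back into bit 0):
  0xAF92 + 0xD9B6 = 0x18948 → wrap carry → 0x8949
  0x8949 + 0xBD36 = 0x1467F → wrap carry → 0x4680
  0x4680 + 0x225A = 0x068DA
  0x68DA + 0xD5FE = 0x13ED8 → wrap carry → 0x3ED9
  0x3ED9 + 0x7A7F = 0x0B958
One's-complement sum = 0xB958.
Checksum = ~0xB958 & 0xFFFF = 0x46A7.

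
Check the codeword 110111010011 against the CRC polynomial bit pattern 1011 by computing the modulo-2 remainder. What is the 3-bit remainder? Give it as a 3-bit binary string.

110

Modulo-2 division of 110111010011 by 1011:
  pos 0: 1101 XOR 1011 = 0110
  pos 1: 1101 XOR 1011 = 0110
  pos 2: 1101 XOR 1011 = 0110
  pos 3: 1100 XOR 1011 = 0111
  pos 4: 1111 XOR 1011 = 0100
  pos 5: 1000 XOR 1011 = 0011
  pos 7: 1101 XOR 1011 = 0110
  pos 8: 1101 XOR 1011 = 0110
Remainder = 110 (nonzero — an error is detected).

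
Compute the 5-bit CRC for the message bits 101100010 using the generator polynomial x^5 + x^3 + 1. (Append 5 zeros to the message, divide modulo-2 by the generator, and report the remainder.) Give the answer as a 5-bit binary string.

Append 5 zeros: 10110001000000. Divide by 101001 (XOR where the leading bit is 1):
  pos 0: 101100 XOR 101001 = 000101
  pos 3: 101010 XOR 101001 = 000011
  pos 7: 110000 XOR 101001 = 011001
  pos 8: 110010 XOR 101001 = 011011
Remainder (last 5 bits) = 11011. This is the CRC / FCS.

11011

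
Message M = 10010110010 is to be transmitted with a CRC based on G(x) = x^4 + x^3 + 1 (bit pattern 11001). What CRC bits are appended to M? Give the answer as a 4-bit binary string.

0001

Append 4 zeros: 100101100100000. Divide by 11001 (XOR where the leading bit is 1):
  pos 0: 10010 XOR 11001 = 01011
  pos 1: 10111 XOR 11001 = 01110
  pos 2: 11101 XOR 11001 = 00100
  pos 4: 10000 XOR 11001 = 01001
  pos 5: 10011 XOR 11001 = 01010
  pos 6: 10100 XOR 11001 = 01101
  pos 7: 11010 XOR 11001 = 00011
  pos 10: 11000 XOR 11001 = 00001
Remainder (last 4 bits) = 0001. This is the CRC / FCS.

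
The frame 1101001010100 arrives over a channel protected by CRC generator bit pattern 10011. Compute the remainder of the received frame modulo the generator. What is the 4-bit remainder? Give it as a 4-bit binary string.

Modulo-2 division of 1101001010100 by 10011:
  pos 0: 11010 XOR 10011 = 01001
  pos 1: 10010 XOR 10011 = 00001
  pos 5: 11010 XOR 10011 = 01001
  pos 6: 10011 XOR 10011 = 00000
Remainder = 0000 (zero — the frame passes the CRC check).

0000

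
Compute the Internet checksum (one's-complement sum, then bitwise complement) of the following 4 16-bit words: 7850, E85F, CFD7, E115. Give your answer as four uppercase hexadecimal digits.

One's-complement addition (fold any carry out of bit 15 back into bit 0):
  0x7850 + 0xE85F = 0x160AF → wrap carry → 0x60B0
  0x60B0 + 0xCFD7 = 0x13087 → wrap carry → 0x3088
  0x3088 + 0xE115 = 0x1119D → wrap carry → 0x119E
One's-complement sum = 0x119E.
Checksum = ~0x119E & 0xFFFF = 0xEE61.

EE61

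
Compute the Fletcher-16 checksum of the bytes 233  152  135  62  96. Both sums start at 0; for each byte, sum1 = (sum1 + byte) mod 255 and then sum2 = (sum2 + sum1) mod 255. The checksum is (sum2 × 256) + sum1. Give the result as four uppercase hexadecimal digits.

Running sums (mod 255):
  after byte 0 (233): sum1=233, sum2=233
  after byte 1 (152): sum1=130, sum2=108
  after byte 2 (135): sum1=10, sum2=118
  after byte 3 (62): sum1=72, sum2=190
  after byte 4 (96): sum1=168, sum2=103
Checksum = sum2·256 + sum1 = 103·256 + 168 = 26536 = 0x67A8.

67A8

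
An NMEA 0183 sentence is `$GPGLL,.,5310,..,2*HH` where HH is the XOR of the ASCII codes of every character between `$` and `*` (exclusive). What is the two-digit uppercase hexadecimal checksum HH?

XOR the ASCII codes of the payload characters:
  'G' = 0x47 → acc = 0x47
  'P' = 0x50 → acc = 0x17
  'G' = 0x47 → acc = 0x50
  'L' = 0x4C → acc = 0x1C
  'L' = 0x4C → acc = 0x50
  ',' = 0x2C → acc = 0x7C
  '.' = 0x2E → acc = 0x52
  ',' = 0x2C → acc = 0x7E
  '5' = 0x35 → acc = 0x4B
  '3' = 0x33 → acc = 0x78
  '1' = 0x31 → acc = 0x49
  '0' = 0x30 → acc = 0x79
  ',' = 0x2C → acc = 0x55
  '.' = 0x2E → acc = 0x7B
  '.' = 0x2E → acc = 0x55
  ',' = 0x2C → acc = 0x79
  '2' = 0x32 → acc = 0x4B
Checksum = 0x4B.

4B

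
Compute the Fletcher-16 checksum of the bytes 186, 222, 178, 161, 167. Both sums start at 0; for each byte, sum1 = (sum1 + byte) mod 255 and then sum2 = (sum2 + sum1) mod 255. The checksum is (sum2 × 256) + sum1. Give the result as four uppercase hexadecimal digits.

Running sums (mod 255):
  after byte 0 (186): sum1=186, sum2=186
  after byte 1 (222): sum1=153, sum2=84
  after byte 2 (178): sum1=76, sum2=160
  after byte 3 (161): sum1=237, sum2=142
  after byte 4 (167): sum1=149, sum2=36
Checksum = sum2·256 + sum1 = 36·256 + 149 = 9365 = 0x2495.

2495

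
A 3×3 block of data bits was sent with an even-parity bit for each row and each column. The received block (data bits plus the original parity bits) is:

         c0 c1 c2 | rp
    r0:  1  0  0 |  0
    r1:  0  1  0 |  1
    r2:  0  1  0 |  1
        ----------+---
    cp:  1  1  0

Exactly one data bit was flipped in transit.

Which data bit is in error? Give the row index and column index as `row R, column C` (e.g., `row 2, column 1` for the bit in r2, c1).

row 0, column 1

Recompute each row's even parity and compare to rp:
  r0: data parity 1, sent rp 0 → mismatch
  r1: data parity 1, sent rp 1 → ok
  r2: data parity 1, sent rp 1 → ok
Recompute each column's even parity and compare to cp:
  c0: data parity 1, sent cp 1 → ok
  c1: data parity 0, sent cp 1 → mismatch
  c2: data parity 0, sent cp 0 → ok
Exactly one row (r0) and one column (c1) fail → the flipped bit is at their intersection.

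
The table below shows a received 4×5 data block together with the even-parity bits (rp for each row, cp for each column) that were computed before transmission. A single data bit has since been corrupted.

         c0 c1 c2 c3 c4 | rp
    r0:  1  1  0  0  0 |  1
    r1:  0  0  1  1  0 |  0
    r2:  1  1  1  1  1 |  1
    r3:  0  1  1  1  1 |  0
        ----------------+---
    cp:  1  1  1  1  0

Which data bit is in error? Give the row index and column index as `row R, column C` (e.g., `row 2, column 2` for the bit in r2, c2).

row 0, column 0

Recompute each row's even parity and compare to rp:
  r0: data parity 0, sent rp 1 → mismatch
  r1: data parity 0, sent rp 0 → ok
  r2: data parity 1, sent rp 1 → ok
  r3: data parity 0, sent rp 0 → ok
Recompute each column's even parity and compare to cp:
  c0: data parity 0, sent cp 1 → mismatch
  c1: data parity 1, sent cp 1 → ok
  c2: data parity 1, sent cp 1 → ok
  c3: data parity 1, sent cp 1 → ok
  c4: data parity 0, sent cp 0 → ok
Exactly one row (r0) and one column (c0) fail → the flipped bit is at their intersection.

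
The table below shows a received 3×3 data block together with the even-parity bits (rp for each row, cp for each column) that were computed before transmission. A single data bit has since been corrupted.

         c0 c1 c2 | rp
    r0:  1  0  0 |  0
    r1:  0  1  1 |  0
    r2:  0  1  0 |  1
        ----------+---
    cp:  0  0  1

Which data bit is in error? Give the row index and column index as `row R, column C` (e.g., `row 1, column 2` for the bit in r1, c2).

row 0, column 0

Recompute each row's even parity and compare to rp:
  r0: data parity 1, sent rp 0 → mismatch
  r1: data parity 0, sent rp 0 → ok
  r2: data parity 1, sent rp 1 → ok
Recompute each column's even parity and compare to cp:
  c0: data parity 1, sent cp 0 → mismatch
  c1: data parity 0, sent cp 0 → ok
  c2: data parity 1, sent cp 1 → ok
Exactly one row (r0) and one column (c0) fail → the flipped bit is at their intersection.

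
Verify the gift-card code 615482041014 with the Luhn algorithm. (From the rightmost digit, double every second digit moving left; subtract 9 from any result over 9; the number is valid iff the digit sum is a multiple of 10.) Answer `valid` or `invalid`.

valid

From the right, keep odd positions and double even positions (subtract 9 from any doubled value over 9):
  doubled (positions 2,4,...): 2 2 0 7 1 3 → sum 15
  kept (positions 1,3,...): 4 0 4 2 4 1 → sum 15
Total = 30.
30 mod 10 = 0, so the number is valid.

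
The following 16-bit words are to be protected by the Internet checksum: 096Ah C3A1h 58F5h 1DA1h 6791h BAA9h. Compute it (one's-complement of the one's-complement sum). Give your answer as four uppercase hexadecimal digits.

One's-complement addition (fold any carry out of bit 15 back into bit 0):
  0x096A + 0xC3A1 = 0x0CD0B
  0xCD0B + 0x58F5 = 0x12600 → wrap carry → 0x2601
  0x2601 + 0x1DA1 = 0x043A2
  0x43A2 + 0x6791 = 0x0AB33
  0xAB33 + 0xBAA9 = 0x165DC → wrap carry → 0x65DD
One's-complement sum = 0x65DD.
Checksum = ~0x65DD & 0xFFFF = 0x9A22.

9A22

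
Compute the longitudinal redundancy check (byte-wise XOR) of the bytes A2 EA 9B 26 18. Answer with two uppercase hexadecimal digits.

ED

XOR the bytes together:
  start with 0xA2
  0xA2 ⊕ 0xEA = 0x48
  0x48 ⊕ 0x9B = 0xD3
  0xD3 ⊕ 0x26 = 0xF5
  0xF5 ⊕ 0x18 = 0xED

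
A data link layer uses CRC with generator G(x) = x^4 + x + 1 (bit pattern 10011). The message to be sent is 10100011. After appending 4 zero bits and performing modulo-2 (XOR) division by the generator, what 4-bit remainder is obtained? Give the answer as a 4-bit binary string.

Append 4 zeros: 101000110000. Divide by 10011 (XOR where the leading bit is 1):
  pos 0: 10100 XOR 10011 = 00111
  pos 2: 11101 XOR 10011 = 01110
  pos 3: 11101 XOR 10011 = 01110
  pos 4: 11100 XOR 10011 = 01111
  pos 5: 11110 XOR 10011 = 01101
  pos 6: 11010 XOR 10011 = 01001
  pos 7: 10010 XOR 10011 = 00001
Remainder (last 4 bits) = 0001. This is the CRC / FCS.

0001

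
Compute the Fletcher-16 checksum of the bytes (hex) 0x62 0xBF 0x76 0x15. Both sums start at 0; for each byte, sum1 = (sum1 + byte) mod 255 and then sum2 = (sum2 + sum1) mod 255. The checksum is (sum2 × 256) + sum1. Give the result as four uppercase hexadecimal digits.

CAAD

Running sums (mod 255):
  after byte 0 (0x62): sum1=98, sum2=98
  after byte 1 (0xBF): sum1=34, sum2=132
  after byte 2 (0x76): sum1=152, sum2=29
  after byte 3 (0x15): sum1=173, sum2=202
Checksum = sum2·256 + sum1 = 202·256 + 173 = 51885 = 0xCAAD.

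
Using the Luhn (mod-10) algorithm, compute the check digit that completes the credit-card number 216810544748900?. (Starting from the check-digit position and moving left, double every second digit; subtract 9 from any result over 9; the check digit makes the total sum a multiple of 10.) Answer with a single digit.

7

Partial digits right→left: 0 0 9 8 4 7 4 4 5 0 1 8 6 1 2
Double every second digit counting from the check-digit position (so the 1st, 3rd, 5th, ... of the partial from the right).
  doubled (with −9 where >9): 0 9 8 8 1 2 3 4 → sum 35
  kept as-is: 0 8 7 4 0 8 1 → sum 28
Total = 35 + 28 = 63.
Check digit = (10 − (63 mod 10)) mod 10 = 7.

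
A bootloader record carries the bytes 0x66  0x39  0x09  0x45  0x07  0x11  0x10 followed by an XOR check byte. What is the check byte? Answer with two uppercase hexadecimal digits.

15

XOR the bytes together:
  start with 0x66
  0x66 ⊕ 0x39 = 0x5F
  0x5F ⊕ 0x09 = 0x56
  0x56 ⊕ 0x45 = 0x13
  0x13 ⊕ 0x07 = 0x14
  0x14 ⊕ 0x11 = 0x05
  0x05 ⊕ 0x10 = 0x15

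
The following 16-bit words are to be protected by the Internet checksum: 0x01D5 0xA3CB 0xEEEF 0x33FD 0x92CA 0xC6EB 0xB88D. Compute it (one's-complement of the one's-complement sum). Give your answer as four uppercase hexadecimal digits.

One's-complement addition (fold any carry out of bit 15 back into bit 0):
  0x01D5 + 0xA3CB = 0x0A5A0
  0xA5A0 + 0xEEEF = 0x1948F → wrap carry → 0x9490
  0x9490 + 0x33FD = 0x0C88D
  0xC88D + 0x92CA = 0x15B57 → wrap carry → 0x5B58
  0x5B58 + 0xC6EB = 0x12243 → wrap carry → 0x2244
  0x2244 + 0xB88D = 0x0DAD1
One's-complement sum = 0xDAD1.
Checksum = ~0xDAD1 & 0xFFFF = 0x252E.

252E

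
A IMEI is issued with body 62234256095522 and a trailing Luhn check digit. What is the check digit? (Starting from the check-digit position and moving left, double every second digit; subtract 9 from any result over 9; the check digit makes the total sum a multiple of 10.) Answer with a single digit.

5

Partial digits right→left: 2 2 5 5 9 0 6 5 2 4 3 2 2 6
Double every second digit counting from the check-digit position (so the 1st, 3rd, 5th, ... of the partial from the right).
  doubled (with −9 where >9): 4 1 9 3 4 6 4 → sum 31
  kept as-is: 2 5 0 5 4 2 6 → sum 24
Total = 31 + 24 = 55.
Check digit = (10 − (55 mod 10)) mod 10 = 5.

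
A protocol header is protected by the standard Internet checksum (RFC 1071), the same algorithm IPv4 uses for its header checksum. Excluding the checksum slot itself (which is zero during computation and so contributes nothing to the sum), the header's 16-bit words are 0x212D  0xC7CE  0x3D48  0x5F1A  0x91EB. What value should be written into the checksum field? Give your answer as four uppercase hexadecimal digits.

One's-complement addition (fold any carry out of bit 15 back into bit 0):
  0x212D + 0xC7CE = 0x0E8FB
  0xE8FB + 0x3D48 = 0x12643 → wrap carry → 0x2644
  0x2644 + 0x5F1A = 0x0855E
  0x855E + 0x91EB = 0x11749 → wrap carry → 0x174A
One's-complement sum = 0x174A.
Checksum = ~0x174A & 0xFFFF = 0xE8B5.

E8B5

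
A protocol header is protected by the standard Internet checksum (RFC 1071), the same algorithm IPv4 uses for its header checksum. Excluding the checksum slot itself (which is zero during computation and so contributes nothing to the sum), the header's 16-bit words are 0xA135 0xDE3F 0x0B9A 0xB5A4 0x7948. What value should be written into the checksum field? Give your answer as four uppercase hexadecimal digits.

One's-complement addition (fold any carry out of bit 15 back into bit 0):
  0xA135 + 0xDE3F = 0x17F74 → wrap carry → 0x7F75
  0x7F75 + 0x0B9A = 0x08B0F
  0x8B0F + 0xB5A4 = 0x140B3 → wrap carry → 0x40B4
  0x40B4 + 0x7948 = 0x0B9FC
One's-complement sum = 0xB9FC.
Checksum = ~0xB9FC & 0xFFFF = 0x4603.

4603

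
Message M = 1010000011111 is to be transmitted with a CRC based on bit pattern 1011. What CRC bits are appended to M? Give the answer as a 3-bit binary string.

Append 3 zeros: 1010000011111000. Divide by 1011 (XOR where the leading bit is 1):
  pos 0: 1010 XOR 1011 = 0001
  pos 3: 1000 XOR 1011 = 0011
  pos 5: 1101 XOR 1011 = 0110
  pos 6: 1101 XOR 1011 = 0110
  pos 7: 1101 XOR 1011 = 0110
  pos 8: 1101 XOR 1011 = 0110
  pos 9: 1101 XOR 1011 = 0110
  pos 10: 1100 XOR 1011 = 0111
  pos 11: 1110 XOR 1011 = 0101
  pos 12: 1010 XOR 1011 = 0001
Remainder (last 3 bits) = 001. This is the CRC / FCS.

001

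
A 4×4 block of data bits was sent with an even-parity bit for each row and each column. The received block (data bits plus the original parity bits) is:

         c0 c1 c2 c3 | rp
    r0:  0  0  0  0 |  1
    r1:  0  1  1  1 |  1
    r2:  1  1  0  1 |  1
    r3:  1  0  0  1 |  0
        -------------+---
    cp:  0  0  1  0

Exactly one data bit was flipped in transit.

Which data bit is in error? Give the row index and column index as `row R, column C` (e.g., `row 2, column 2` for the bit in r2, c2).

Recompute each row's even parity and compare to rp:
  r0: data parity 0, sent rp 1 → mismatch
  r1: data parity 1, sent rp 1 → ok
  r2: data parity 1, sent rp 1 → ok
  r3: data parity 0, sent rp 0 → ok
Recompute each column's even parity and compare to cp:
  c0: data parity 0, sent cp 0 → ok
  c1: data parity 0, sent cp 0 → ok
  c2: data parity 1, sent cp 1 → ok
  c3: data parity 1, sent cp 0 → mismatch
Exactly one row (r0) and one column (c3) fail → the flipped bit is at their intersection.

row 0, column 3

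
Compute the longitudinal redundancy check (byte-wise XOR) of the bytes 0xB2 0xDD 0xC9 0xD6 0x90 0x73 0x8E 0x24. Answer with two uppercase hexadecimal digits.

39

XOR the bytes together:
  start with 0xB2
  0xB2 ⊕ 0xDD = 0x6F
  0x6F ⊕ 0xC9 = 0xA6
  0xA6 ⊕ 0xD6 = 0x70
  0x70 ⊕ 0x90 = 0xE0
  0xE0 ⊕ 0x73 = 0x93
  0x93 ⊕ 0x8E = 0x1D
  0x1D ⊕ 0x24 = 0x39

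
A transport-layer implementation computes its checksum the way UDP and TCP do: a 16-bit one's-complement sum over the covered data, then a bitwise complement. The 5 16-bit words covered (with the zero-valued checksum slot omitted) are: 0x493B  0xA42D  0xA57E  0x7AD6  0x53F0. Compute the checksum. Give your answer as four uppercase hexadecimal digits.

9E51

One's-complement addition (fold any carry out of bit 15 back into bit 0):
  0x493B + 0xA42D = 0x0ED68
  0xED68 + 0xA57E = 0x192E6 → wrap carry → 0x92E7
  0x92E7 + 0x7AD6 = 0x10DBD → wrap carry → 0x0DBE
  0x0DBE + 0x53F0 = 0x061AE
One's-complement sum = 0x61AE.
Checksum = ~0x61AE & 0xFFFF = 0x9E51.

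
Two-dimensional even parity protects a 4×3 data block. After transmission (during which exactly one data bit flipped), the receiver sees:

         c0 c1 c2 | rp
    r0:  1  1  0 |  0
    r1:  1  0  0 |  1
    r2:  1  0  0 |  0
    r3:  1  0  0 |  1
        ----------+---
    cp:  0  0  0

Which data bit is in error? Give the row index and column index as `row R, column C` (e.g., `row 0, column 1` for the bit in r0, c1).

Recompute each row's even parity and compare to rp:
  r0: data parity 0, sent rp 0 → ok
  r1: data parity 1, sent rp 1 → ok
  r2: data parity 1, sent rp 0 → mismatch
  r3: data parity 1, sent rp 1 → ok
Recompute each column's even parity and compare to cp:
  c0: data parity 0, sent cp 0 → ok
  c1: data parity 1, sent cp 0 → mismatch
  c2: data parity 0, sent cp 0 → ok
Exactly one row (r2) and one column (c1) fail → the flipped bit is at their intersection.

row 2, column 1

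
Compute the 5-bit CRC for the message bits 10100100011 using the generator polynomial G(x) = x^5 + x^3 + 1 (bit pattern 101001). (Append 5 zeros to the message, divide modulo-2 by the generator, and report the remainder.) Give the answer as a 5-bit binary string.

Append 5 zeros: 1010010001100000. Divide by 101001 (XOR where the leading bit is 1):
  pos 0: 101001 XOR 101001 = 000000
  pos 9: 110000 XOR 101001 = 011001
  pos 10: 110010 XOR 101001 = 011011
Remainder (last 5 bits) = 11011. This is the CRC / FCS.

11011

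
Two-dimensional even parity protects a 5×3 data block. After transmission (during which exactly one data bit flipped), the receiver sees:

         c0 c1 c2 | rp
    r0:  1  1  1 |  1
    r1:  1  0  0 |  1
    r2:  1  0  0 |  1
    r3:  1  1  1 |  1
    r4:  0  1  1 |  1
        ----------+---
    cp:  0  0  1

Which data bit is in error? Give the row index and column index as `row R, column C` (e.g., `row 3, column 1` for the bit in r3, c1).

row 4, column 1

Recompute each row's even parity and compare to rp:
  r0: data parity 1, sent rp 1 → ok
  r1: data parity 1, sent rp 1 → ok
  r2: data parity 1, sent rp 1 → ok
  r3: data parity 1, sent rp 1 → ok
  r4: data parity 0, sent rp 1 → mismatch
Recompute each column's even parity and compare to cp:
  c0: data parity 0, sent cp 0 → ok
  c1: data parity 1, sent cp 0 → mismatch
  c2: data parity 1, sent cp 1 → ok
Exactly one row (r4) and one column (c1) fail → the flipped bit is at their intersection.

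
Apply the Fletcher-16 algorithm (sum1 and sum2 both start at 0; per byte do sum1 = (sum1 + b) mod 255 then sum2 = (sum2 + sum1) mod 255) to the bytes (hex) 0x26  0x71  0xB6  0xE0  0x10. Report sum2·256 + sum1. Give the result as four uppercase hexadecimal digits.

Running sums (mod 255):
  after byte 0 (0x26): sum1=38, sum2=38
  after byte 1 (0x71): sum1=151, sum2=189
  after byte 2 (0xB6): sum1=78, sum2=12
  after byte 3 (0xE0): sum1=47, sum2=59
  after byte 4 (0x10): sum1=63, sum2=122
Checksum = sum2·256 + sum1 = 122·256 + 63 = 31295 = 0x7A3F.

7A3F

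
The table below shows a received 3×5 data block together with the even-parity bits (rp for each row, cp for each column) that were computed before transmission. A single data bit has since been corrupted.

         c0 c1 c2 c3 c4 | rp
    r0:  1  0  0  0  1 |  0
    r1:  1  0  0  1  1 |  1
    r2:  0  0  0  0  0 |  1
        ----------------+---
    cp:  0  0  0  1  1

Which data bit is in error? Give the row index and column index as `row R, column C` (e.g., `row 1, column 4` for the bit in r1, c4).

Recompute each row's even parity and compare to rp:
  r0: data parity 0, sent rp 0 → ok
  r1: data parity 1, sent rp 1 → ok
  r2: data parity 0, sent rp 1 → mismatch
Recompute each column's even parity and compare to cp:
  c0: data parity 0, sent cp 0 → ok
  c1: data parity 0, sent cp 0 → ok
  c2: data parity 0, sent cp 0 → ok
  c3: data parity 1, sent cp 1 → ok
  c4: data parity 0, sent cp 1 → mismatch
Exactly one row (r2) and one column (c4) fail → the flipped bit is at their intersection.

row 2, column 4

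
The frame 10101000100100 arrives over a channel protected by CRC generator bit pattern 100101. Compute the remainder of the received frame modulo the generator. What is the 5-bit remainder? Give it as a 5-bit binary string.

00000

Modulo-2 division of 10101000100100 by 100101:
  pos 0: 101010 XOR 100101 = 001111
  pos 2: 111100 XOR 100101 = 011001
  pos 3: 110011 XOR 100101 = 010110
  pos 4: 101100 XOR 100101 = 001001
  pos 6: 100101 XOR 100101 = 000000
Remainder = 00000 (zero — the frame passes the CRC check).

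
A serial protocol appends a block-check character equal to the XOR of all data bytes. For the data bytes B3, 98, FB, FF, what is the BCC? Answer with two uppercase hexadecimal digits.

XOR the bytes together:
  start with 0xB3
  0xB3 ⊕ 0x98 = 0x2B
  0x2B ⊕ 0xFB = 0xD0
  0xD0 ⊕ 0xFF = 0x2F

2F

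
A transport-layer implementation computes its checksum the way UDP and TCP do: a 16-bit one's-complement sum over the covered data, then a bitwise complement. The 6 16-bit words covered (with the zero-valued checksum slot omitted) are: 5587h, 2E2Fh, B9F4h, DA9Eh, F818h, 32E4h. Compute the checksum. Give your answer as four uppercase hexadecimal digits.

One's-complement addition (fold any carry out of bit 15 back into bit 0):
  0x5587 + 0x2E2F = 0x083B6
  0x83B6 + 0xB9F4 = 0x13DAA → wrap carry → 0x3DAB
  0x3DAB + 0xDA9E = 0x11849 → wrap carry → 0x184A
  0x184A + 0xF818 = 0x11062 → wrap carry → 0x1063
  0x1063 + 0x32E4 = 0x04347
One's-complement sum = 0x4347.
Checksum = ~0x4347 & 0xFFFF = 0xBCB8.

BCB8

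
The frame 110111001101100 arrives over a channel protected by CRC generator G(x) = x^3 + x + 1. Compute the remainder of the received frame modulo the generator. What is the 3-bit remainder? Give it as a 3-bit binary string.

Modulo-2 division of 110111001101100 by 1011:
  pos 0: 1101 XOR 1011 = 0110
  pos 1: 1101 XOR 1011 = 0110
  pos 2: 1101 XOR 1011 = 0110
  pos 3: 1100 XOR 1011 = 0111
  pos 4: 1110 XOR 1011 = 0101
  pos 5: 1011 XOR 1011 = 0000
  pos 9: 1011 XOR 1011 = 0000
Remainder = 000 (zero — the frame passes the CRC check).

000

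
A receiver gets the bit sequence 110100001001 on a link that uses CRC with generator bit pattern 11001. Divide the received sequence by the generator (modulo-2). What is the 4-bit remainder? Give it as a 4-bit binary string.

0000

Modulo-2 division of 110100001001 by 11001:
  pos 0: 11010 XOR 11001 = 00011
  pos 3: 11000 XOR 11001 = 00001
  pos 7: 11001 XOR 11001 = 00000
Remainder = 0000 (zero — the frame passes the CRC check).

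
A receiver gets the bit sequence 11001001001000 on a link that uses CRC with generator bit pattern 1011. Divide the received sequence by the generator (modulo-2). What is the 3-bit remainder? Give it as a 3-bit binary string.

000

Modulo-2 division of 11001001001000 by 1011:
  pos 0: 1100 XOR 1011 = 0111
  pos 1: 1111 XOR 1011 = 0100
  pos 2: 1000 XOR 1011 = 0011
  pos 4: 1101 XOR 1011 = 0110
  pos 5: 1100 XOR 1011 = 0111
  pos 6: 1110 XOR 1011 = 0101
  pos 7: 1011 XOR 1011 = 0000
Remainder = 000 (zero — the frame passes the CRC check).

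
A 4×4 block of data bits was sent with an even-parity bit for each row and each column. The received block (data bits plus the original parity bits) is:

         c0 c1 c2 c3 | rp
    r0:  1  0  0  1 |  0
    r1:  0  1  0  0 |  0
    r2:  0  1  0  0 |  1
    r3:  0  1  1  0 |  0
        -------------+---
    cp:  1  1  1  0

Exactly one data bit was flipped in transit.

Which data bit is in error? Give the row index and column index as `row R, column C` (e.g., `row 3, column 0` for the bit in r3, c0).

Recompute each row's even parity and compare to rp:
  r0: data parity 0, sent rp 0 → ok
  r1: data parity 1, sent rp 0 → mismatch
  r2: data parity 1, sent rp 1 → ok
  r3: data parity 0, sent rp 0 → ok
Recompute each column's even parity and compare to cp:
  c0: data parity 1, sent cp 1 → ok
  c1: data parity 1, sent cp 1 → ok
  c2: data parity 1, sent cp 1 → ok
  c3: data parity 1, sent cp 0 → mismatch
Exactly one row (r1) and one column (c3) fail → the flipped bit is at their intersection.

row 1, column 3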